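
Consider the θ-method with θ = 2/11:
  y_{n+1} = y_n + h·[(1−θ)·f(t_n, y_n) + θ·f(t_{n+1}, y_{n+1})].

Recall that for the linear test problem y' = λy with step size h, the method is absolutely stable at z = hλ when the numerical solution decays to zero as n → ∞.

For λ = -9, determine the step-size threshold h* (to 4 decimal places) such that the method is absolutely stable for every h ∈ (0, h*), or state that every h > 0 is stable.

With y'=λy (z=hλ):
  y_{n+1} = y_n + z·[9/11·y_n + 2/11·y_{n+1}] ⇒ (1 − 2/11z)y_{n+1} = (1 + 9/11z)y_n
  ⇒ R(z) = (1 + 9/11z)/(1 − 2/11z).

Need |R(x)|<1, x<0.
x=-0.42: |R|=0.6098
R=−1: 1+9/11x = −1+2/11x ⇒ -7/11x=2 ⇒ x=2/(-7/11)=-3.1429
Confirm numerically:
  x=-3.117: |R|=0.98950 <1
  x=-2.390: |R|=0.66603 <1
  x=-1.393: |R|=0.11149 <1
  x=-3.707: |R|=1.21446 >1
  x=-3.648: |R|=1.19327 >1
  x=-3.498: |R|=1.13814 >1
Stable set (-3.1429, 0).

(-3.1429,0); λ=-9 ⇒ h* = (22/7)/9 = 0.3492.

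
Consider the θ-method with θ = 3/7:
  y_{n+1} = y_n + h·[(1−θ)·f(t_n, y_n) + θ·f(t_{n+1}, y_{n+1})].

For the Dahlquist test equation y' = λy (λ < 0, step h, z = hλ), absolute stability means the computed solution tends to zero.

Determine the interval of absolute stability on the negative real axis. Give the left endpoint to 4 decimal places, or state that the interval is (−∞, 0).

Test eqn y'=λy, z=hλ:
  y_{n+1} = y_n + z·[4/7·y_n + 3/7·y_{n+1}] ⇒ (1 − 3/7z)y_{n+1} = (1 + 4/7z)y_n
  R(z) = (1 + 4/7z)/(1 − 3/7z).

Boundary: |R(x)|=1, x<0.
x=-1.07: |R|=0.2664
R=−1: 1+4/7x = −1+3/7x ⇒ -1/7x=2 ⇒ x=2/(-1/7)=-14.0000
Confirm numerically:
  x=-13.084: |R|=0.98020 <1
  x=-12.547: |R|=0.96745 <1
  x=-12.366: |R|=0.96295 <1
  x=-8.277: |R|=0.82021 <1
  x=-14.396: |R|=1.00789 >1
  x=-14.286: |R|=1.00574 >1
Interval (-14.0000, 0).

z∈(-14.0000,0).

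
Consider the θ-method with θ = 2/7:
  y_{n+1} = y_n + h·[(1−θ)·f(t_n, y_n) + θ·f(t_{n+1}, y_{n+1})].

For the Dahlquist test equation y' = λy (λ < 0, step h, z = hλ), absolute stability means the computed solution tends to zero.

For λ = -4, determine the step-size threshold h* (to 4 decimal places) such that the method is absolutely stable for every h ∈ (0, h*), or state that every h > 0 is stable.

On y'=λy, z=hλ:
  y_{n+1} = y_n + z·[5/7·y_n + 2/7·y_{n+1}] ⇒ (1 − 2/7z)y_{n+1} = (1 + 5/7z)y_n
  Hence R(z) = (1 + 5/7z)/(1 − 2/7z).

Find x<0 with |R(x)|<1.
x=-1.46: |R|=0.0302
R=−1: 1+5/7x = −1+2/7x ⇒ -3/7x=2 ⇒ x=2/(-3/7)=-4.6667
Confirm numerically:
  x=-4.254: |R|=0.92017 <1
  x=-2.800: |R|=0.55556 <1
  x=-2.577: |R|=0.48420 <1
  x=-4.738: |R|=1.01299 >1
  x=-4.735: |R|=1.01245 >1
Stable set (-4.6667, 0).

(-4.6667,0); λ=-4 ⇒ h* = (14/3)/4 = 1.1667.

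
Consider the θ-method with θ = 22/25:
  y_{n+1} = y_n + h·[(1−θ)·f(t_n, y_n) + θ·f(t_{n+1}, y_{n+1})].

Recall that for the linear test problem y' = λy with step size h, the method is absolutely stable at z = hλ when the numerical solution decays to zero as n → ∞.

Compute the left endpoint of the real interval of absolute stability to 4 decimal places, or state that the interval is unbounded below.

unbounded; (−∞, 0).

With y'=λy (z=hλ):
  y_{n+1} = y_n + z·[3/25·y_n + 22/25·y_{n+1}] ⇒ (1 − 22/25z)y_{n+1} = (1 + 3/25z)y_n
  R(z) = (1 + 3/25z)/(1 − 22/25z).

Need |R(x)|<1, x<0.
x=-1.19: |R|=0.4187
x=-2: |R|=0.2754
x=-10: |R|=0.0204
x=-100: |R|=0.1236
θ=22/25≥1/2 ⇒ |1+3/25x|<|1−22/25x| ∀x<0 ⇒ stable on all of ℝ⁻.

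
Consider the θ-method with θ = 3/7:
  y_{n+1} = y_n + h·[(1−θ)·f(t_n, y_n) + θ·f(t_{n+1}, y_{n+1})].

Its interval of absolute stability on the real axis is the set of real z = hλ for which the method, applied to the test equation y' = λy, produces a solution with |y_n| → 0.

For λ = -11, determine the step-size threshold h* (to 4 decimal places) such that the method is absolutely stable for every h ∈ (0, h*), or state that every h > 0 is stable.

(-14.0000,0); λ=-11 ⇒ h* = (14)/11 = 1.2727.

With y'=λy (z=hλ):
  y_{n+1} = y_n + z·[4/7·y_n + 3/7·y_{n+1}] ⇒ (1 − 3/7z)y_{n+1} = (1 + 4/7z)y_n
  R(z) = (1 + 4/7z)/(1 − 3/7z).

Need |R(x)|<1, x<0.
x=-0.87: |R|=0.3663
R=−1: 1+4/7x = −1+3/7x ⇒ -1/7x=2 ⇒ x=2/(-1/7)=-14.0000
Confirm numerically:
  x=-13.137: |R|=0.98141 <1
  x=-8.240: |R|=0.81841 <1
  x=-7.329: |R|=0.76986 <1
  x=-14.484: |R|=1.00959 >1
  x=-14.116: |R|=1.00235 >1
Stable set (-14.0000, 0).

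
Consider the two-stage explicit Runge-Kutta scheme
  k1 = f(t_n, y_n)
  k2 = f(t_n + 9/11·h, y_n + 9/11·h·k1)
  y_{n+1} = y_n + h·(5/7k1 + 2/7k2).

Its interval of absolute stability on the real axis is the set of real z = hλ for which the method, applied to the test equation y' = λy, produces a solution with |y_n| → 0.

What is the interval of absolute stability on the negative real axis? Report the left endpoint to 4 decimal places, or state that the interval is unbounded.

z∈(-4.2778,0).

Test eqn y'=λy, z=hλ:
  k1=λy_n ⇒ h·k1=z·y_n;  k2=λ(1+9/11z)y_n ⇒ h·k2=z(1+9/11z)y_n
  y_{n+1}/y_n = 1 + 5/7z + 2/7z(1+9/11z) = 1 + z + 18/77z²
  Hence R(z) = 1 + z + 18/77z².

Boundary: |R(x)|=1, x<0.
x=-0.77: |R|=0.3686
R=1: x+18/77x²=0 ⇒ x=−77/18=-4.2778; min R=1−1/(4·18/77)=-0.0694>−1
Confirm numerically:
  x=-2.993: |R|=0.10109 <1
  x=-2.926: |R|=0.07538 <1
  x=-1.952: |R|=0.06128 <1
  x=-4.690: |R|=1.45195 >1
  x=-4.577: |R|=1.32015 >1
So |R|<1 on (-4.2778, 0).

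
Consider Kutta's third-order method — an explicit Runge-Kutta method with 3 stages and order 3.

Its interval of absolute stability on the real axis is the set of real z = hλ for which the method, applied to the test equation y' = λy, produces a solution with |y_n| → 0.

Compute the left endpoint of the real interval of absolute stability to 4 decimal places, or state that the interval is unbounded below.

Set f=λy, z=hλ:
  order 3, 3-stage ⇒ R(z)=1+z+z^2/2+z^3/6
  (e.g. R(-0.74)=0.46626, |R|=0.46626)

Solve |R(x)|<1 on ℝ⁻.
x=-0.74: |R|=0.4663
|R(-2.18)|=0.5305 |R(-1.48)|=0.0749 |R(-0.85)|=0.4089
Bisect:
  x_lo=-2.9445 |R|=1.8644  x_hi=-0.3281 |R|=0.7198
  mid=-1.63632 |R|=0.02777 →hi
  mid=-2.29043 |R|=0.67003 →hi
  mid=-2.61749 |R|=1.18071 →lo
  mid=-2.45396 |R|=0.90593 →hi
  mid=-2.53573 |R|=1.03819 →lo
  mid=-2.49484 |R|=0.97081 →hi
  mid=-2.51529 |R|=1.00418 →lo
  mid=-2.50507 |R|=0.98742 →hi
  ...
  [-2.51289,-2.51273] ⇒ x*=-2.5127
Stable set (-2.5127, 0).

left endpoint -2.5127.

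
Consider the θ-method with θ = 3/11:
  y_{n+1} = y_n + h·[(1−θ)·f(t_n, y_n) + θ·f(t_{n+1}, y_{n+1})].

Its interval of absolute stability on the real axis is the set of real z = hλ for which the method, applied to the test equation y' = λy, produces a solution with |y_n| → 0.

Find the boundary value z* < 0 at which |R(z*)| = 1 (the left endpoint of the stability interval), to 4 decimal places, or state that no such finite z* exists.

left endpoint -4.4000.

Test eqn y'=λy, z=hλ:
  y_{n+1} = y_n + z·[8/11·y_n + 3/11·y_{n+1}] ⇒ (1 − 3/11z)y_{n+1} = (1 + 8/11z)y_n
  ⇒ R(z) = (1 + 8/11z)/(1 − 3/11z).

Find x<0 with |R(x)|<1.
x=-0.68: |R|=0.4264
R=−1: 1+8/11x = −1+3/11x ⇒ -5/11x=2 ⇒ x=2/(-5/11)=-4.4000
Confirm numerically:
  x=-4.117: |R|=0.93940 <1
  x=-3.102: |R|=0.68039 <1
  x=-2.677: |R|=0.54732 <1
  x=-4.980: |R|=1.11180 >1
  x=-4.565: |R|=1.03341 >1
  x=-4.529: |R|=1.02623 >1
So |R|<1 on (-4.4000, 0).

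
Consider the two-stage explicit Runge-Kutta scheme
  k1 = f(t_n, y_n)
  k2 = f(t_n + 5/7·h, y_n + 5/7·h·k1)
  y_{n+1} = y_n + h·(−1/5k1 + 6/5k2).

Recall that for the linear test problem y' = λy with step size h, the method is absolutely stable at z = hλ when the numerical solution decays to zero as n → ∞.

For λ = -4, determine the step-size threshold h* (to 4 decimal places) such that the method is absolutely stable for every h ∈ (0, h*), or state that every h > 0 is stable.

(-1.1667,0); λ=-4 ⇒ h* = (7/6)/4 = 0.2917.

On y'=λy, z=hλ:
  k1=λy_n ⇒ h·k1=z·y_n;  k2=λ(1+5/7z)y_n ⇒ h·k2=z(1+5/7z)y_n
  y_{n+1}/y_n = 1 − 1/5z + 6/5z(1+5/7z) = 1 + z + 6/7z²
  ⇒ R(z) = 1 + z + 6/7z².

Boundary: |R(x)|=1, x<0.
x=-0.67: |R|=0.7148
R=1: x+6/7x²=0 ⇒ x=−7/6=-1.1667; min R=1−1/(4·6/7)=0.7083>−1
Confirm numerically:
  x=-1.064: |R|=0.90637 <1
  x=-1.017: |R|=0.86953 <1
  x=-0.640: |R|=0.71109 <1
  x=-0.616: |R|=0.70925 <1
  x=-1.760: |R|=1.89509 >1
  x=-1.241: |R|=1.07907 >1
Stable set (-1.1667, 0).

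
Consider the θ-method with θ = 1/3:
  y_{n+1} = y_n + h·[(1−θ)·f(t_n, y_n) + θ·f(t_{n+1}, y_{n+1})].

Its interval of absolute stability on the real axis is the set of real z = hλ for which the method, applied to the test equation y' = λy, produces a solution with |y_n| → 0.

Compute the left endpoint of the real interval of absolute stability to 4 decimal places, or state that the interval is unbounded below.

With y'=λy (z=hλ):
  y_{n+1} = y_n + z·[2/3·y_n + 1/3·y_{n+1}] ⇒ (1 − 1/3z)y_{n+1} = (1 + 2/3z)y_n
  Hence R(z) = (1 + 2/3z)/(1 − 1/3z).

Solve |R(x)|<1 on ℝ⁻.
x=-1.7: |R|=0.0851
R=−1: 1+2/3x = −1+1/3x ⇒ -1/3x=2 ⇒ x=2/(-1/3)=-6.0000
Confirm numerically:
  x=-5.694: |R|=0.96480 <1
  x=-5.501: |R|=0.94130 <1
  x=-4.355: |R|=0.77634 <1
  x=-6.432: |R|=1.04580 >1
  x=-6.209: |R|=1.02270 >1
Stable set (-6.0000, 0).

z* = -6.0000.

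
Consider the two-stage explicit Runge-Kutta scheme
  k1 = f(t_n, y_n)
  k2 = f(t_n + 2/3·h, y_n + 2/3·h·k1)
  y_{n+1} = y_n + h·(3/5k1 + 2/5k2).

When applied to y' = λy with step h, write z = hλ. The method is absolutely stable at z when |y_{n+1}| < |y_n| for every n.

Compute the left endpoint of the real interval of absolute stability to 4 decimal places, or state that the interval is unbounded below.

left endpoint -3.7500.

With y'=λy (z=hλ):
  k1=λy_n ⇒ h·k1=z·y_n;  k2=λ(1+2/3z)y_n ⇒ h·k2=z(1+2/3z)y_n
  y_{n+1}/y_n = 1 + 3/5z + 2/5z(1+2/3z) = 1 + z + 4/15z²
  ⇒ R(z) = 1 + z + 4/15z².

Solve |R(x)|<1 on ℝ⁻.
x=-0.96: |R|=0.2858
R=1: x+4/15x²=0 ⇒ x=−15/4=-3.7500; min R=1−1/(4·4/15)=0.0625>−1
Confirm numerically:
  x=-3.142: |R|=0.49058 <1
  x=-2.920: |R|=0.35371 <1
  x=-2.207: |R|=0.09189 <1
  x=-2.053: |R|=0.07095 <1
  x=-3.972: |R|=1.23514 >1
  x=-3.831: |R|=1.08275 >1
So |R|<1 on (-3.7500, 0).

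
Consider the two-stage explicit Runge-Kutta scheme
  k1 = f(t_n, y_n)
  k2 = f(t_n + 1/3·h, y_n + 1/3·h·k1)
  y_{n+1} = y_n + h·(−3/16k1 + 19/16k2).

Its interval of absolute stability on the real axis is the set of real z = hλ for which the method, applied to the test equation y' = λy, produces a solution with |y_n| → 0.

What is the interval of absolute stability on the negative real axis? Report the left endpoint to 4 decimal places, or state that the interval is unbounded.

Set f=λy, z=hλ:
  k1=λy_n ⇒ h·k1=z·y_n;  k2=λ(1+1/3z)y_n ⇒ h·k2=z(1+1/3z)y_n
  y_{n+1}/y_n = 1 − 3/16z + 19/16z(1+1/3z) = 1 + z + 19/48z²
  Hence R(z) = 1 + z + 19/48z².

Boundary: |R(x)|=1, x<0.
x=-1.07: |R|=0.3832
R=1: x+19/48x²=0 ⇒ x=−48/19=-2.5263; min R=1−1/(4·19/48)=0.3684>−1
Confirm numerically:
  x=-2.502: |R|=0.97592 <1
  x=-2.116: |R|=0.65633 <1
  x=-1.646: |R|=0.42644 <1
  x=-1.277: |R|=0.36850 <1
  x=-3.053: |R|=1.63649 >1
  x=-3.001: |R|=1.56388 >1
Stable set (-2.5263, 0).

(-2.5263, 0).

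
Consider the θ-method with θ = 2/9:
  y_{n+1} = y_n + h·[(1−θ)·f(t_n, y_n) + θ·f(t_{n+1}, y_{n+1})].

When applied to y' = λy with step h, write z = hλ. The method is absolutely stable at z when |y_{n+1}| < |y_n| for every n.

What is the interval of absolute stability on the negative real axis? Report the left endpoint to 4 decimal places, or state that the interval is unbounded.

On y'=λy, z=hλ:
  y_{n+1} = y_n + z·[7/9·y_n + 2/9·y_{n+1}] ⇒ (1 − 2/9z)y_{n+1} = (1 + 7/9z)y_n
  R(z) = (1 + 7/9z)/(1 − 2/9z).

Find x<0 with |R(x)|<1.
x=-0.32: |R|=0.7012
R=−1: 1+7/9x = −1+2/9x ⇒ -5/9x=2 ⇒ x=2/(-5/9)=-3.6000
Confirm numerically:
  x=-3.216: |R|=0.87558 <1
  x=-2.898: |R|=0.76277 <1
  x=-2.370: |R|=0.55240 <1
  x=-3.794: |R|=1.05848 >1
  x=-3.668: |R|=1.02081 >1
So |R|<1 on (-3.6000, 0).

z∈(-3.6000,0).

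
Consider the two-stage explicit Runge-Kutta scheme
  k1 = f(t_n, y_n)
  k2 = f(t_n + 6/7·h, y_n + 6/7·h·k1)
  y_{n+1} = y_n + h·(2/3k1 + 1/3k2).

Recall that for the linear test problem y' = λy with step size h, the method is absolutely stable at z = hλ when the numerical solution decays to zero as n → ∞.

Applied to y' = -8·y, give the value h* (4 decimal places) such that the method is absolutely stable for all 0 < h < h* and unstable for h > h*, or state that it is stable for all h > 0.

Set f=λy, z=hλ:
  k1=λy_n ⇒ h·k1=z·y_n;  k2=λ(1+6/7z)y_n ⇒ h·k2=z(1+6/7z)y_n
  y_{n+1}/y_n = 1 + 2/3z + 1/3z(1+6/7z) = 1 + z + 2/7z²
  ⇒ R(z) = 1 + z + 2/7z².

Need |R(x)|<1, x<0.
x=-0.62: |R|=0.4898
R=1: x+2/7x²=0 ⇒ x=−7/2=-3.5000; min R=1−1/(4·2/7)=0.1250>−1
Confirm numerically:
  x=-2.855: |R|=0.47386 <1
  x=-2.472: |R|=0.27394 <1
  x=-2.267: |R|=0.20137 <1
  x=-3.847: |R|=1.38140 >1
  x=-3.781: |R|=1.30356 >1
So |R|<1 on (-3.5000, 0).

(-3.5000,0); λ=-8 ⇒ h* = (7/2)/8 = 0.4375.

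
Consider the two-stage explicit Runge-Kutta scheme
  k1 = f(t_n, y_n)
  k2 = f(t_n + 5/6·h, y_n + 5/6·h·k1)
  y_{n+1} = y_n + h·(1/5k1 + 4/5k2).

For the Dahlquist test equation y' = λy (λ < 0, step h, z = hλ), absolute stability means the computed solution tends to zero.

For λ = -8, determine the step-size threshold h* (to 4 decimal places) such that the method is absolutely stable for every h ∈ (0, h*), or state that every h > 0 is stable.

(-1.5000,0); λ=-8 ⇒ h* = (3/2)/8 = 0.1875.

On y'=λy, z=hλ:
  k1=λy_n ⇒ h·k1=z·y_n;  k2=λ(1+5/6z)y_n ⇒ h·k2=z(1+5/6z)y_n
  y_{n+1}/y_n = 1 + 1/5z + 4/5z(1+5/6z) = 1 + z + 2/3z²
  ⇒ R(z) = 1 + z + 2/3z².

Boundary: |R(x)|=1, x<0.
x=-1.36: |R|=0.8731
R=1: x+2/3x²=0 ⇒ x=−3/2=-1.5000; min R=1−1/(4·2/3)=0.6250>−1
Confirm numerically:
  x=-1.329: |R|=0.84849 <1
  x=-1.033: |R|=0.67839 <1
  x=-0.682: |R|=0.62808 <1
  x=-2.099: |R|=1.83820 >1
  x=-2.072: |R|=1.79012 >1
  x=-1.929: |R|=1.55169 >1
Interval (-1.5000, 0).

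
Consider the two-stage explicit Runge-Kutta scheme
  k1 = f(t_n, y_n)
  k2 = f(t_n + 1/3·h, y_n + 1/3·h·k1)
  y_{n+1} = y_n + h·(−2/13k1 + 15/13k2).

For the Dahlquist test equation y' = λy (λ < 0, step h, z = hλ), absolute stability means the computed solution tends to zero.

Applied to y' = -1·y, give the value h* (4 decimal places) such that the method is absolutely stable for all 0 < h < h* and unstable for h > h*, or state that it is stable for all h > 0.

(-2.6000,0); λ=-1 ⇒ h* = (13/5)/1 = 2.6000.

With y'=λy (z=hλ):
  k1=λy_n ⇒ h·k1=z·y_n;  k2=λ(1+1/3z)y_n ⇒ h·k2=z(1+1/3z)y_n
  y_{n+1}/y_n = 1 − 2/13z + 15/13z(1+1/3z) = 1 + z + 5/13z²
  ⇒ R(z) = 1 + z + 5/13z².

Need |R(x)|<1, x<0.
x=-0.62: |R|=0.5278
R=1: x+5/13x²=0 ⇒ x=−13/5=-2.6000; min R=1−1/(4·5/13)=0.3500>−1
Confirm numerically:
  x=-2.168: |R|=0.63978 <1
  x=-2.156: |R|=0.63182 <1
  x=-1.359: |R|=0.35134 <1
  x=-2.967: |R|=1.41880 >1
  x=-2.953: |R|=1.40093 >1
  x=-2.786: |R|=1.19931 >1
Interval (-2.6000, 0).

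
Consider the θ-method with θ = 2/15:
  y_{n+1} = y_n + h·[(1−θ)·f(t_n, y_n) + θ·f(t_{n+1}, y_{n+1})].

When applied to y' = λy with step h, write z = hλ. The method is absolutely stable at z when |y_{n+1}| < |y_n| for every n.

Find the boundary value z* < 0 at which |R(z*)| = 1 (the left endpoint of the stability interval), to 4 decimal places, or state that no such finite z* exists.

left endpoint -2.7273.

On y'=λy, z=hλ:
  y_{n+1} = y_n + z·[13/15·y_n + 2/15·y_{n+1}] ⇒ (1 − 2/15z)y_{n+1} = (1 + 13/15z)y_n
  R(z) = (1 + 13/15z)/(1 − 2/15z).

Find x<0 with |R(x)|<1.
x=-0.93: |R|=0.1726
R=−1: 1+13/15x = −1+2/15x ⇒ -11/15x=2 ⇒ x=2/(-11/15)=-2.7273
Confirm numerically:
  x=-2.550: |R|=0.90299 <1
  x=-1.480: |R|=0.23608 <1
  x=-1.392: |R|=0.17409 <1
  x=-1.171: |R|=0.01286 <1
  x=-3.229: |R|=1.25720 >1
  x=-3.068: |R|=1.17733 >1
So |R|<1 on (-2.7273, 0).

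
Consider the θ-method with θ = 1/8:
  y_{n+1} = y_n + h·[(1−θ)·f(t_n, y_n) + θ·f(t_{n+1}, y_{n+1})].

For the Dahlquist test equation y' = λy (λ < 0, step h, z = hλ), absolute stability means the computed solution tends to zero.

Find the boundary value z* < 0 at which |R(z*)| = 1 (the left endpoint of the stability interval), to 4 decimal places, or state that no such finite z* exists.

left endpoint -2.6667.

Set f=λy, z=hλ:
  y_{n+1} = y_n + z·[7/8·y_n + 1/8·y_{n+1}] ⇒ (1 − 1/8z)y_{n+1} = (1 + 7/8z)y_n
  so R(z) = (1 + 7/8z)/(1 − 1/8z).

Boundary: |R(x)|=1, x<0.
x=-1.41: |R|=0.1987
R=−1: 1+7/8x = −1+1/8x ⇒ -3/4x=2 ⇒ x=2/(-3/4)=-2.6667
Confirm numerically:
  x=-2.137: |R|=0.68650 <1
  x=-1.493: |R|=0.25819 <1
  x=-1.328: |R|=0.13894 <1
  x=-1.245: |R|=0.07734 <1
  x=-3.160: |R|=1.26523 >1
  x=-2.827: |R|=1.08885 >1
Interval (-2.6667, 0).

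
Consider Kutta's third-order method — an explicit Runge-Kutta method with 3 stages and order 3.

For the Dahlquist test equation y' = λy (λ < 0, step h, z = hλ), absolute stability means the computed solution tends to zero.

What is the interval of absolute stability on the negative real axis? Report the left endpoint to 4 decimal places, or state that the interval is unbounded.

(-2.5127, 0).

With y'=λy (z=hλ):
  order 3, 3-stage ⇒ R(z)=1+z+z^2/2+z^3/6
  (e.g. R(-1.79)=-0.14384, |R|=0.14384)

Find x<0 with |R(x)|<1.
x=-1.79: |R|=0.1438
|R(-1.81)|=0.1602 |R(-1.42)|=0.1110 |R(-0.84)|=0.4140
Bisect:
  x_lo=-2.9040 |R|=1.7690  x_hi=-0.3150 |R|=0.7294
  mid=-1.60948 |R|=0.00914 →hi
  mid=-2.25673 |R|=0.62584 →hi
  mid=-2.58036 |R|=1.11468 →lo
  mid=-2.41854 |R|=0.85169 →hi
  mid=-2.49945 |R|=0.97828 →hi
  mid=-2.53990 |R|=1.04522 →lo
  mid=-2.51968 |R|=1.01144 →lo
  mid=-2.50956 |R|=0.99478 →hi
  mid=-2.51462 |R|=1.00309 →lo
  ...
  [-2.51288,-2.51273] ⇒ x*=-2.5127
So |R|<1 on (-2.5127, 0).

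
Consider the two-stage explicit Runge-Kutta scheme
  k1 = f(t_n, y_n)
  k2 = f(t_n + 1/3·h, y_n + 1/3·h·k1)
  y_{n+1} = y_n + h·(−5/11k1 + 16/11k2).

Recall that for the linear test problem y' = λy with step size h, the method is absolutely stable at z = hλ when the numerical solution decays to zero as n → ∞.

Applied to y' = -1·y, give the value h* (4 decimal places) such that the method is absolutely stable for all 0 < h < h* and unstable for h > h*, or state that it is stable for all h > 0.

Test eqn y'=λy, z=hλ:
  k1=λy_n ⇒ h·k1=z·y_n;  k2=λ(1+1/3z)y_n ⇒ h·k2=z(1+1/3z)y_n
  y_{n+1}/y_n = 1 − 5/11z + 16/11z(1+1/3z) = 1 + z + 16/33z²
  R(z) = 1 + z + 16/33z².

Solve |R(x)|<1 on ℝ⁻.
x=-1.61: |R|=0.6468
R=1: x+16/33x²=0 ⇒ x=−33/16=-2.0625; min R=1−1/(4·16/33)=0.4844>−1
Confirm numerically:
  x=-1.942: |R|=0.88654 <1
  x=-1.457: |R|=0.57226 <1
  x=-1.168: |R|=0.49344 <1
  x=-2.593: |R|=1.66695 >1
  x=-2.294: |R|=1.25748 >1
  x=-2.162: |R|=1.10430 >1
Stable set (-2.0625, 0).

(-2.0625,0); λ=-1 ⇒ h* = (33/16)/1 = 2.0625.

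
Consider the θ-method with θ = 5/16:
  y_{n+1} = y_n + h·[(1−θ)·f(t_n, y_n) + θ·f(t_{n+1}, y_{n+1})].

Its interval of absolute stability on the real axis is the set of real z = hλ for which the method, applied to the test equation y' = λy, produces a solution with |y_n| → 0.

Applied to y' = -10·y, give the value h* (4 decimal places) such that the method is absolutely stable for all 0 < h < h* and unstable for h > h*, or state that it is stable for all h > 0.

Set f=λy, z=hλ:
  y_{n+1} = y_n + z·[11/16·y_n + 5/16·y_{n+1}] ⇒ (1 − 5/16z)y_{n+1} = (1 + 11/16z)y_n
  ⇒ R(z) = (1 + 11/16z)/(1 − 5/16z).

Solve |R(x)|<1 on ℝ⁻.
x=-0.5: |R|=0.5676
R=−1: 1+11/16x = −1+5/16x ⇒ -3/8x=2 ⇒ x=2/(-3/8)=-5.3333
Confirm numerically:
  x=-4.253: |R|=0.82606 <1
  x=-2.711: |R|=0.46764 <1
  x=-2.682: |R|=0.45910 <1
  x=-2.628: |R|=0.44296 <1
  x=-5.844: |R|=1.06776 >1
  x=-5.526: |R|=1.02650 >1
  x=-5.426: |R|=1.01289 >1
Interval (-5.3333, 0).

(-5.3333,0); λ=-10 ⇒ h* = (16/3)/10 = 0.5333.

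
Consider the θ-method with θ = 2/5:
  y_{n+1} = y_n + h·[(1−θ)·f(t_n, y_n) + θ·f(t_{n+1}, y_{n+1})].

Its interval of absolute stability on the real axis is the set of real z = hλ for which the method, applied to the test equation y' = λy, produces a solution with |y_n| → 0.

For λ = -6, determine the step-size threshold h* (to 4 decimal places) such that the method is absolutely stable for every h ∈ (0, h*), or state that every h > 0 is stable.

Test eqn y'=λy, z=hλ:
  y_{n+1} = y_n + z·[3/5·y_n + 2/5·y_{n+1}] ⇒ (1 − 2/5z)y_{n+1} = (1 + 3/5z)y_n
  R(z) = (1 + 3/5z)/(1 − 2/5z).

Boundary: |R(x)|=1, x<0.
x=-1.76: |R|=0.0329
R=−1: 1+3/5x = −1+2/5x ⇒ -1/5x=2 ⇒ x=2/(-1/5)=-10.0000
Confirm numerically:
  x=-7.496: |R|=0.87475 <1
  x=-6.678: |R|=0.81902 <1
  x=-6.079: |R|=0.77148 <1
  x=-5.071: |R|=0.67448 <1
  x=-10.490: |R|=1.01886 >1
  x=-10.477: |R|=1.01838 >1
  x=-10.392: |R|=1.01520 >1
Stable set (-10.0000, 0).

(-10.0000,0); λ=-6 ⇒ h* = (10)/6 = 1.6667.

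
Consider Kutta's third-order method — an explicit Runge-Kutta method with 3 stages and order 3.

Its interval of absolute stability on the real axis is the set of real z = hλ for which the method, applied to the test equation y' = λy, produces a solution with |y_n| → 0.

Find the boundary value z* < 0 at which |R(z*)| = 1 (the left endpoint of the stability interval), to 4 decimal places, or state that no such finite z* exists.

z* = -2.5127.

With y'=λy (z=hλ):
  order 3, 3-stage ⇒ R(z)=1+z+z^2/2+z^3/6
  (e.g. R(-1.22)=0.22156, |R|=0.22156)

Need |R(x)|<1, x<0.
x=-1.22: |R|=0.2216
|R(-1.79)|=0.1438 |R(-1.42)|=0.1110 |R(-0.9)|=0.3835
Bisect:
  x_lo=-3.1119 |R|=2.2925  x_hi=-0.2018 |R|=0.8172
  mid=-1.65687 |R|=0.04234 →hi
  mid=-2.38438 |R|=0.80105 →hi
  mid=-2.74814 |R|=1.43111 →lo
  mid=-2.56626 |R|=1.09018 →lo
  mid=-2.47532 |R|=0.93951 →hi
  mid=-2.52079 |R|=1.01327 →lo
  mid=-2.49805 |R|=0.97601 →hi
  mid=-2.50942 |R|=0.99454 →hi
  mid=-2.51511 |R|=1.00388 →lo
  mid=-2.51226 |R|=0.99921 →hi
  ...
  [-2.51280,-2.51262] ⇒ x*=-2.5127
Stable set (-2.5127, 0).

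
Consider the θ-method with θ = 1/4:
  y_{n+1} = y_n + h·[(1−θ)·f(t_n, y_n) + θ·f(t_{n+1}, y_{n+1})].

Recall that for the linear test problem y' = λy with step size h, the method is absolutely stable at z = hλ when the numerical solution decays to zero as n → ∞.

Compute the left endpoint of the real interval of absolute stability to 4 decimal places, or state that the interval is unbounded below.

z* = -4.0000.

With y'=λy (z=hλ):
  y_{n+1} = y_n + z·[3/4·y_n + 1/4·y_{n+1}] ⇒ (1 − 1/4z)y_{n+1} = (1 + 3/4z)y_n
  R(z) = (1 + 3/4z)/(1 − 1/4z).

Boundary: |R(x)|=1, x<0.
x=-0.63: |R|=0.4557
R=−1: 1+3/4x = −1+1/4x ⇒ -1/2x=2 ⇒ x=2/(-1/2)=-4.0000
Confirm numerically:
  x=-3.892: |R|=0.97263 <1
  x=-3.358: |R|=0.82550 <1
  x=-2.080: |R|=0.36842 <1
  x=-4.523: |R|=1.12273 >1
  x=-4.485: |R|=1.11432 >1
  x=-4.186: |R|=1.04544 >1
So |R|<1 on (-4.0000, 0).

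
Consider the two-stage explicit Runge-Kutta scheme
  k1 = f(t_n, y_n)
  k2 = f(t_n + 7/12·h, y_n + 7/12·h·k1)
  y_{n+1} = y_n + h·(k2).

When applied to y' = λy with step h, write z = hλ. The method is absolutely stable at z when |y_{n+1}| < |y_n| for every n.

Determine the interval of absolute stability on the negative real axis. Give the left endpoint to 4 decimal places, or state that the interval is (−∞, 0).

(-1.7143, 0).

On y'=λy, z=hλ:
  k1=λy_n ⇒ h·k1=z·y_n;  k2=λ(1+7/12z)y_n ⇒ h·k2=z(1+7/12z)y_n
  y_{n+1}/y_n = 1 + z(1+7/12z) = 1 + z + 7/12z²
  ⇒ R(z) = 1 + z + 7/12z².

Solve |R(x)|<1 on ℝ⁻.
x=-1.16: |R|=0.6249
R=1: x+7/12x²=0 ⇒ x=−12/7=-1.7143; min R=1−1/(4·7/12)=0.5714>−1
Confirm numerically:
  x=-1.217: |R|=0.64697 <1
  x=-1.148: |R|=0.62078 <1
  x=-1.085: |R|=0.60171 <1
  x=-0.806: |R|=0.57295 <1
  x=-2.125: |R|=1.50911 >1
  x=-1.923: |R|=1.23413 >1
So |R|<1 on (-1.7143, 0).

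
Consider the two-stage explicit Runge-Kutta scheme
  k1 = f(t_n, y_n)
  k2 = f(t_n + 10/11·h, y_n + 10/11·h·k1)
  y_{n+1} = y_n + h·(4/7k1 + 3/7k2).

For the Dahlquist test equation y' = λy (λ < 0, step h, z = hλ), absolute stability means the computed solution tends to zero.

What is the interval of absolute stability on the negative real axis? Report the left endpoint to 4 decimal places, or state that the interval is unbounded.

z∈(-2.5667,0).

On y'=λy, z=hλ:
  k1=λy_n ⇒ h·k1=z·y_n;  k2=λ(1+10/11z)y_n ⇒ h·k2=z(1+10/11z)y_n
  y_{n+1}/y_n = 1 + 4/7z + 3/7z(1+10/11z) = 1 + z + 30/77z²
  so R(z) = 1 + z + 30/77z².

Solve |R(x)|<1 on ℝ⁻.
x=-0.9: |R|=0.4156
R=1: x+30/77x²=0 ⇒ x=−77/30=-2.5667; min R=1−1/(4·30/77)=0.3583>−1
Confirm numerically:
  x=-1.850: |R|=0.48344 <1
  x=-1.202: |R|=0.36091 <1
  x=-1.180: |R|=0.36249 <1
  x=-1.044: |R|=0.38065 <1
  x=-3.153: |R|=1.72028 >1
  x=-2.883: |R|=1.35532 >1
Stable set (-2.5667, 0).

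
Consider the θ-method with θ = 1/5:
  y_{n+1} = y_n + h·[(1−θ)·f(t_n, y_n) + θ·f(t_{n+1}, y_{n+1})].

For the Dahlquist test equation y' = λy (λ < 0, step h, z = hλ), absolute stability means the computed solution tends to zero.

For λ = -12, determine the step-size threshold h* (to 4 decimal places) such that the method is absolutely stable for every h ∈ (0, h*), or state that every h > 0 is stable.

On y'=λy, z=hλ:
  y_{n+1} = y_n + z·[4/5·y_n + 1/5·y_{n+1}] ⇒ (1 − 1/5z)y_{n+1} = (1 + 4/5z)y_n
  Hence R(z) = (1 + 4/5z)/(1 − 1/5z).

Boundary: |R(x)|=1, x<0.
x=-0.45: |R|=0.5872
R=−1: 1+4/5x = −1+1/5x ⇒ -3/5x=2 ⇒ x=2/(-3/5)=-3.3333
Confirm numerically:
  x=-3.071: |R|=0.90249 <1
  x=-3.020: |R|=0.88279 <1
  x=-1.788: |R|=0.31703 <1
  x=-1.660: |R|=0.24625 <1
  x=-3.685: |R|=1.12147 >1
  x=-3.556: |R|=1.07807 >1
Interval (-3.3333, 0).

(-3.3333,0); λ=-12 ⇒ h* = (10/3)/12 = 0.2778.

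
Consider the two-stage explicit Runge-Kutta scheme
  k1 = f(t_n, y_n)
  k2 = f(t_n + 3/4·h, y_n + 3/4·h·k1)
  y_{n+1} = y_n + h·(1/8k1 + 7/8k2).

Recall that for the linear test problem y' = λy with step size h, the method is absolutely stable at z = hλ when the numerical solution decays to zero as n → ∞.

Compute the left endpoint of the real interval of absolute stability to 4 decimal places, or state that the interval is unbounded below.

Set f=λy, z=hλ:
  k1=λy_n ⇒ h·k1=z·y_n;  k2=λ(1+3/4z)y_n ⇒ h·k2=z(1+3/4z)y_n
  y_{n+1}/y_n = 1 + 1/8z + 7/8z(1+3/4z) = 1 + z + 21/32z²
  ⇒ R(z) = 1 + z + 21/32z².

Boundary: |R(x)|=1, x<0.
x=-1.42: |R|=0.9033
R=1: x+21/32x²=0 ⇒ x=−32/21=-1.5238; min R=1−1/(4·21/32)=0.6190>−1
Confirm numerically:
  x=-1.477: |R|=0.95463 <1
  x=-1.290: |R|=0.80207 <1
  x=-0.876: |R|=0.62759 <1
  x=-0.846: |R|=0.62369 <1
  x=-2.020: |R|=1.65776 >1
  x=-1.900: |R|=1.46906 >1
  x=-1.822: |R|=1.35654 >1
Stable set (-1.5238, 0).

left endpoint -1.5238.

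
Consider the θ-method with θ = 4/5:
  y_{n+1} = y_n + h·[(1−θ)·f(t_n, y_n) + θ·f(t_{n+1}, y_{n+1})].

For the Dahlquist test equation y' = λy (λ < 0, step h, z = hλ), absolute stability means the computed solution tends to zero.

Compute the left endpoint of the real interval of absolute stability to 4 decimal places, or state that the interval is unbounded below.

With y'=λy (z=hλ):
  y_{n+1} = y_n + z·[1/5·y_n + 4/5·y_{n+1}] ⇒ (1 − 4/5z)y_{n+1} = (1 + 1/5z)y_n
  R(z) = (1 + 1/5z)/(1 − 4/5z).

Solve |R(x)|<1 on ℝ⁻.
x=-1.68: |R|=0.2833
x=-2: |R|=0.2308
x=-10: |R|=0.1111
x=-100: |R|=0.2346
θ=4/5≥1/2 ⇒ |1+1/5x|<|1−4/5x| ∀x<0 ⇒ interval (−∞,0).

unbounded; (−∞, 0).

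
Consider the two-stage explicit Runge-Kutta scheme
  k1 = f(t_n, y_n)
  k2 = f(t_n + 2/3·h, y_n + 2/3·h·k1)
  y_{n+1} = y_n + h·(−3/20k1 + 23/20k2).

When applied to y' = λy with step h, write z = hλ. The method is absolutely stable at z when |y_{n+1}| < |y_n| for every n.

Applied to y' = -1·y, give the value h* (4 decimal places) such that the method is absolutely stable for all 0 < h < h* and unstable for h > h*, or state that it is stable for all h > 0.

On y'=λy, z=hλ:
  k1=λy_n ⇒ h·k1=z·y_n;  k2=λ(1+2/3z)y_n ⇒ h·k2=z(1+2/3z)y_n
  y_{n+1}/y_n = 1 − 3/20z + 23/20z(1+2/3z) = 1 + z + 23/30z²
  Hence R(z) = 1 + z + 23/30z².

Find x<0 with |R(x)|<1.
x=-1.36: |R|=1.0580
R=1: x+23/30x²=0 ⇒ x=−30/23=-1.3043; min R=1−1/(4·23/30)=0.6739>−1
Confirm numerically:
  x=-0.915: |R|=0.72687 <1
  x=-0.606: |R|=0.67555 <1
  x=-0.593: |R|=0.67660 <1
  x=-1.747: |R|=1.59287 >1
  x=-1.744: |R|=1.58784 >1
Interval (-1.3043, 0).

(-1.3043,0); λ=-1 ⇒ h* = (30/23)/1 = 1.3043.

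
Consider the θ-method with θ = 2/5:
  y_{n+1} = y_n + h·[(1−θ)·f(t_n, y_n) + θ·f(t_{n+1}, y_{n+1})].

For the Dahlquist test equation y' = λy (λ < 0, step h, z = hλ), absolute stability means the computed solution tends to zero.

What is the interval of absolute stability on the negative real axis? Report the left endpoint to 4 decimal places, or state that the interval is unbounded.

Set f=λy, z=hλ:
  y_{n+1} = y_n + z·[3/5·y_n + 2/5·y_{n+1}] ⇒ (1 − 2/5z)y_{n+1} = (1 + 3/5z)y_n
  Hence R(z) = (1 + 3/5z)/(1 − 2/5z).

Solve |R(x)|<1 on ℝ⁻.
x=-0.72: |R|=0.4410
R=−1: 1+3/5x = −1+2/5x ⇒ -1/5x=2 ⇒ x=2/(-1/5)=-10.0000
Confirm numerically:
  x=-9.692: |R|=0.98737 <1
  x=-6.453: |R|=0.80191 <1
  x=-4.893: |R|=0.65461 <1
  x=-4.803: |R|=0.64419 <1
  x=-10.561: |R|=1.02148 >1
  x=-10.166: |R|=1.00655 >1
Stable set (-10.0000, 0).

z∈(-10.0000,0).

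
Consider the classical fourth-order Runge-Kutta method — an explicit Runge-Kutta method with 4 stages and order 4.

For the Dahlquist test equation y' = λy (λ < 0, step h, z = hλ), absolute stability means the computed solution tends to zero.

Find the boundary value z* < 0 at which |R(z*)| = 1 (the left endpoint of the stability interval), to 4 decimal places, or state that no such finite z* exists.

left endpoint -2.7853.

On y'=λy, z=hλ:
  order 4, 4-stage ⇒ R(z)=1+z+z^2/2+z^3/6+z^4/24
  (e.g. R(-1.4)=0.28273, |R|=0.28273)

Find x<0 with |R(x)|<1.
x=-1.4: |R|=0.2827
|R(-2.97)|=1.3161 |R(-1.05)|=0.3590 |R(-0.95)|=0.3923
Bisect:
  x_lo=-3.5273 |R|=2.8293  x_hi=-0.3443 |R|=0.7087
  mid=-1.93583 |R|=0.31396 →hi
  mid=-2.73157 |R|=0.92197 →hi
  mid=-3.12944 |R|=1.65555 →lo
  mid=-2.93050 |R|=1.24193 →lo
  mid=-2.83104 |R|=1.07118 →lo
  mid=-2.78130 |R|=0.99400 →hi
  mid=-2.80617 |R|=1.03193 →lo
  mid=-2.79373 |R|=1.01280 →lo
  mid=-2.78752 |R|=1.00336 →lo
  mid=-2.78441 |R|=0.99867 →hi
  ...
  [-2.78538,-2.78519] ⇒ x*=-2.7853
Interval (-2.7853, 0).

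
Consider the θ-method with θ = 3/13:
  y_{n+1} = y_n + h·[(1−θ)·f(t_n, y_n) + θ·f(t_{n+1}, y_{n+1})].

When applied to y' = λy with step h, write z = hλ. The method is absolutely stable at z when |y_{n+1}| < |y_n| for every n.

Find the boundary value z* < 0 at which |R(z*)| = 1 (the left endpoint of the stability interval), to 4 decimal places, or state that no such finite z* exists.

left endpoint -3.7143.

Test eqn y'=λy, z=hλ:
  y_{n+1} = y_n + z·[10/13·y_n + 3/13·y_{n+1}] ⇒ (1 − 3/13z)y_{n+1} = (1 + 10/13z)y_n
  so R(z) = (1 + 10/13z)/(1 − 3/13z).

Solve |R(x)|<1 on ℝ⁻.
x=-0.76: |R|=0.3534
R=−1: 1+10/13x = −1+3/13x ⇒ -7/13x=2 ⇒ x=2/(-7/13)=-3.7143
Confirm numerically:
  x=-3.598: |R|=0.96579 <1
  x=-3.220: |R|=0.84731 <1
  x=-2.332: |R|=0.51610 <1
  x=-1.872: |R|=0.30726 <1
  x=-4.255: |R|=1.14690 >1
  x=-4.076: |R|=1.10036 >1
Stable set (-3.7143, 0).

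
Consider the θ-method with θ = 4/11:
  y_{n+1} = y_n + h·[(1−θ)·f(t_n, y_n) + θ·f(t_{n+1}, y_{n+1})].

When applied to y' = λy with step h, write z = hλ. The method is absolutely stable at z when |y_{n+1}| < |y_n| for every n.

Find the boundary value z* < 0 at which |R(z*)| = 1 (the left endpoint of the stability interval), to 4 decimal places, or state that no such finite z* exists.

Test eqn y'=λy, z=hλ:
  y_{n+1} = y_n + z·[7/11·y_n + 4/11·y_{n+1}] ⇒ (1 − 4/11z)y_{n+1} = (1 + 7/11z)y_n
  R(z) = (1 + 7/11z)/(1 − 4/11z).

Boundary: |R(x)|=1, x<0.
x=-1.56: |R|=0.0046
R=−1: 1+7/11x = −1+4/11x ⇒ -3/11x=2 ⇒ x=2/(-3/11)=-7.3333
Confirm numerically:
  x=-6.396: |R|=0.92314 <1
  x=-4.652: |R|=0.72832 <1
  x=-3.788: |R|=0.59330 <1
  x=-7.496: |R|=1.01191 >1
  x=-7.455: |R|=1.00894 >1
Stable set (-7.3333, 0).

z* = -7.3333.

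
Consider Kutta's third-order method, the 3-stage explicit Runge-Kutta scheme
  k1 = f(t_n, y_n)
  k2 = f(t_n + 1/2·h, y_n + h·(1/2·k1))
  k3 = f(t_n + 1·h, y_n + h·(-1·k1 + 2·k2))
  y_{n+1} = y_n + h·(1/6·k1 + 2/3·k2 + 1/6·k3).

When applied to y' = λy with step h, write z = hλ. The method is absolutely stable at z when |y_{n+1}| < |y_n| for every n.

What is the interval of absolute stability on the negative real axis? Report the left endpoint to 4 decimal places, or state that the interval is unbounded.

Test eqn y'=λy, z=hλ:
  order 3, 3-stage ⇒ R(z)=1+z+z^2/2+z^3/6
  (e.g. R(-1.77)=-0.12776, |R|=0.12776)

Boundary: |R(x)|=1, x<0.
x=-1.77: |R|=0.1278
|R(-1.99)|=0.3234 |R(-1.95)|=0.2846 |R(-1.66)|=0.0446
Bisect:
  x_lo=-3.2165 |R|=2.5898  x_hi=-0.1603 |R|=0.8519
  mid=-1.68840 |R|=0.06524 →hi
  mid=-2.45245 |R|=0.90358 →hi
  mid=-2.83448 |R|=1.61284 →lo
  mid=-2.64347 |R|=1.22823 →lo
  mid=-2.54796 |R|=1.05885 →lo
  mid=-2.50021 |R|=0.97950 →hi
  mid=-2.52408 |R|=1.01874 →lo
  mid=-2.51215 |R|=0.99901 →hi
  ...
  [-2.51289,-2.51271] ⇒ x*=-2.5127
Interval (-2.5127, 0).

(-2.5127, 0).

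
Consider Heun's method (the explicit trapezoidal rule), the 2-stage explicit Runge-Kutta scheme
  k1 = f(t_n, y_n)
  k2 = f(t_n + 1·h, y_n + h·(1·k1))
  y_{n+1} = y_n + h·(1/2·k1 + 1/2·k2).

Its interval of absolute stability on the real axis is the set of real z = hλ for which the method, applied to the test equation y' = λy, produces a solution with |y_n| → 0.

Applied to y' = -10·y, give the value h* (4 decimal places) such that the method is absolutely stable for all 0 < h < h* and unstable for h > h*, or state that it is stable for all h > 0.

With y'=λy (z=hλ):
  order 2, 2-stage ⇒ R(z)=1+z+z^2/2
  (e.g. R(-0.43)=0.66245, |R|=0.66245)

Need |R(x)|<1, x<0.
x=-0.43: |R|=0.6624
|R(-2.29)|=1.3321 |R(-2.21)|=1.2320 |R(-0.6)|=0.5800
Bisect:
  x_lo=-2.5588 |R|=1.7149  x_hi=-0.2382 |R|=0.7902
  mid=-1.39849 |R|=0.57940 →hi
  mid=-1.97864 |R|=0.97886 →hi
  mid=-2.26871 |R|=1.30481 →lo
  mid=-2.12367 |R|=1.13132 →lo
  mid=-2.05115 |R|=1.05246 →lo
  mid=-2.01489 |R|=1.01501 →lo
  mid=-1.99677 |R|=0.99677 →hi
  mid=-2.00583 |R|=1.00585 →lo
  mid=-2.00130 |R|=1.00130 →lo
  mid=-1.99903 |R|=0.99903 →hi
  ...
  [-2.00002,-1.99988] ⇒ x*=-2.0000
Interval (-2.0000, 0).

(-2.0000,0); λ=-10 ⇒ h* = 0.2000.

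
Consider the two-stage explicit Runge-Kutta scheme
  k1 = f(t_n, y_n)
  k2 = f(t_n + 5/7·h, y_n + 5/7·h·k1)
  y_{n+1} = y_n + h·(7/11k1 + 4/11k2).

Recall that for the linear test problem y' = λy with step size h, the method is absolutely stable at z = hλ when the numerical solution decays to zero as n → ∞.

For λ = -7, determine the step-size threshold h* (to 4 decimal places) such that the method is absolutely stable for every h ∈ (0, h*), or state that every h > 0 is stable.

(-3.8500,0); λ=-7 ⇒ h* = (77/20)/7 = 0.5500.

On y'=λy, z=hλ:
  k1=λy_n ⇒ h·k1=z·y_n;  k2=λ(1+5/7z)y_n ⇒ h·k2=z(1+5/7z)y_n
  y_{n+1}/y_n = 1 + 7/11z + 4/11z(1+5/7z) = 1 + z + 20/77z²
  ⇒ R(z) = 1 + z + 20/77z².

Find x<0 with |R(x)|<1.
x=-0.37: |R|=0.6656
R=1: x+20/77x²=0 ⇒ x=−77/20=-3.8500; min R=1−1/(4·20/77)=0.0375>−1
Confirm numerically:
  x=-2.468: |R|=0.11408 <1
  x=-2.149: |R|=0.05053 <1
  x=-1.869: |R|=0.03831 <1
  x=-4.298: |R|=1.50013 >1
  x=-3.977: |R|=1.13119 >1
  x=-3.886: |R|=1.03634 >1
Interval (-3.8500, 0).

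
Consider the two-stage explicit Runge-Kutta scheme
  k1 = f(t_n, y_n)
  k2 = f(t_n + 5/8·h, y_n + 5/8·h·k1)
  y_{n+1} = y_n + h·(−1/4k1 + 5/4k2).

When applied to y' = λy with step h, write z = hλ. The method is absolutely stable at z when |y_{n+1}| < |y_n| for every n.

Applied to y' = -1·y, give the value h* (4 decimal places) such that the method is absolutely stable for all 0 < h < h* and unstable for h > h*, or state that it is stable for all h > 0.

(-1.2800,0); λ=-1 ⇒ h* = (32/25)/1 = 1.2800.

Set f=λy, z=hλ:
  k1=λy_n ⇒ h·k1=z·y_n;  k2=λ(1+5/8z)y_n ⇒ h·k2=z(1+5/8z)y_n
  y_{n+1}/y_n = 1 − 1/4z + 5/4z(1+5/8z) = 1 + z + 25/32z²
  R(z) = 1 + z + 25/32z².

Solve |R(x)|<1 on ℝ⁻.
x=-1.01: |R|=0.7870
R=1: x+25/32x²=0 ⇒ x=−32/25=-1.2800; min R=1−1/(4·25/32)=0.6800>−1
Confirm numerically:
  x=-1.205: |R|=0.92939 <1
  x=-0.860: |R|=0.71781 <1
  x=-0.803: |R|=0.70076 <1
  x=-0.621: |R|=0.68028 <1
  x=-1.571: |R|=1.35716 >1
  x=-1.508: |R|=1.26861 >1
Interval (-1.2800, 0).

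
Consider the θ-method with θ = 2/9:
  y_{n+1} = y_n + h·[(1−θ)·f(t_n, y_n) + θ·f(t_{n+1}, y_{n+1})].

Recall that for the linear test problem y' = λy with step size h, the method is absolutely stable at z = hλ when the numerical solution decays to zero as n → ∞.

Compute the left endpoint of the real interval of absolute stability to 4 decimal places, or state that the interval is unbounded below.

With y'=λy (z=hλ):
  y_{n+1} = y_n + z·[7/9·y_n + 2/9·y_{n+1}] ⇒ (1 − 2/9z)y_{n+1} = (1 + 7/9z)y_n
  ⇒ R(z) = (1 + 7/9z)/(1 − 2/9z).

Boundary: |R(x)|=1, x<0.
x=-1.15: |R|=0.0841
R=−1: 1+7/9x = −1+2/9x ⇒ -5/9x=2 ⇒ x=2/(-5/9)=-3.6000
Confirm numerically:
  x=-2.891: |R|=0.76018 <1
  x=-1.494: |R|=0.12162 <1
  x=-1.443: |R|=0.09263 <1
  x=-3.962: |R|=1.10695 >1
  x=-3.957: |R|=1.10553 >1
So |R|<1 on (-3.6000, 0).

left endpoint -3.6000.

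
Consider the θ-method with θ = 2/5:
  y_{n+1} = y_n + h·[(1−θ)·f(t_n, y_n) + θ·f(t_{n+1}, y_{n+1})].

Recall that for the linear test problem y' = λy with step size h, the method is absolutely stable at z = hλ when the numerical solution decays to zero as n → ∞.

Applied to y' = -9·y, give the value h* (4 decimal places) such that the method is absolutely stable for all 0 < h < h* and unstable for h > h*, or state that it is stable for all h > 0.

(-10.0000,0); λ=-9 ⇒ h* = (10)/9 = 1.1111.

On y'=λy, z=hλ:
  y_{n+1} = y_n + z·[3/5·y_n + 2/5·y_{n+1}] ⇒ (1 − 2/5z)y_{n+1} = (1 + 3/5z)y_n
  ⇒ R(z) = (1 + 3/5z)/(1 − 2/5z).

Need |R(x)|<1, x<0.
x=-1.65: |R|=0.0060
R=−1: 1+3/5x = −1+2/5x ⇒ -1/5x=2 ⇒ x=2/(-1/5)=-10.0000
Confirm numerically:
  x=-9.240: |R|=0.96763 <1
  x=-6.307: |R|=0.79034 <1
  x=-5.290: |R|=0.69769 <1
  x=-4.572: |R|=0.61623 <1
  x=-10.595: |R|=1.02272 >1
  x=-10.244: |R|=1.00957 >1
So |R|<1 on (-10.0000, 0).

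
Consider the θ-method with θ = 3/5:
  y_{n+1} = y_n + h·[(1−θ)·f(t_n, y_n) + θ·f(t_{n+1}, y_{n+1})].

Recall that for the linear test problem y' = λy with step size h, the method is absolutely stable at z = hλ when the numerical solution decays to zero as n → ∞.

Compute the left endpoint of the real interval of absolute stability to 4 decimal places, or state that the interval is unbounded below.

(−∞, 0) — no finite endpoint.

On y'=λy, z=hλ:
  y_{n+1} = y_n + z·[2/5·y_n + 3/5·y_{n+1}] ⇒ (1 − 3/5z)y_{n+1} = (1 + 2/5z)y_n
  so R(z) = (1 + 2/5z)/(1 − 3/5z).

Solve |R(x)|<1 on ℝ⁻.
x=-0.94: |R|=0.3990
x=-2: |R|=0.0909
x=-10: |R|=0.4286
x=-100: |R|=0.6393
θ=3/5≥1/2 ⇒ |1+2/5x|<|1−3/5x| ∀x<0 ⇒ stable on all of ℝ⁻.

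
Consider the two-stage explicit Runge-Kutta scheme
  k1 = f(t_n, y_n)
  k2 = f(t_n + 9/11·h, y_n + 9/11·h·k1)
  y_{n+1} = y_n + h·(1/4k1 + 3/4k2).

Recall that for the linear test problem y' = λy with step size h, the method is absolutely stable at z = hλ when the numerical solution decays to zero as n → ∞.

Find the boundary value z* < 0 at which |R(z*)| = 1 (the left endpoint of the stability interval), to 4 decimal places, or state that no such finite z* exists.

z* = -1.6296.

Set f=λy, z=hλ:
  k1=λy_n ⇒ h·k1=z·y_n;  k2=λ(1+9/11z)y_n ⇒ h·k2=z(1+9/11z)y_n
  y_{n+1}/y_n = 1 + 1/4z + 3/4z(1+9/11z) = 1 + z + 27/44z²
  ⇒ R(z) = 1 + z + 27/44z².

Solve |R(x)|<1 on ℝ⁻.
x=-1.25: |R|=0.7088
R=1: x+27/44x²=0 ⇒ x=−44/27=-1.6296; min R=1−1/(4·27/44)=0.5926>−1
Confirm numerically:
  x=-1.378: |R|=0.78722 <1
  x=-1.064: |R|=0.63070 <1
  x=-0.905: |R|=0.59758 <1
  x=-0.746: |R|=0.59550 <1
  x=-1.979: |R|=1.42427 >1
  x=-1.931: |R|=1.35710 >1
  x=-1.797: |R|=1.18456 >1
Stable set (-1.6296, 0).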